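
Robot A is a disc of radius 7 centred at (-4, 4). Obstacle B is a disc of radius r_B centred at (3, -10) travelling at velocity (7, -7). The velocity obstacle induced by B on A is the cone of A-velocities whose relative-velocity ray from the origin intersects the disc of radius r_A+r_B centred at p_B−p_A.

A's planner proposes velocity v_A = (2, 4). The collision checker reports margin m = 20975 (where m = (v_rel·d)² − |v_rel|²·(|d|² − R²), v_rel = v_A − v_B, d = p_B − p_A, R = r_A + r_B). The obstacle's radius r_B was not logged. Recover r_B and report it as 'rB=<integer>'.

m = 20975
d = (7, -14);  v_rel = (-5, 11),  |v_rel|² = 146
v_rel×d = (-5)·(-14) − (11)·(7) = -7
since m = R²·146 − (-7)²:  R² = (49 + 20975) / 146 = 144
R = √144 = 12  ⇒  r_B = 12 − 7 = 5

rB=5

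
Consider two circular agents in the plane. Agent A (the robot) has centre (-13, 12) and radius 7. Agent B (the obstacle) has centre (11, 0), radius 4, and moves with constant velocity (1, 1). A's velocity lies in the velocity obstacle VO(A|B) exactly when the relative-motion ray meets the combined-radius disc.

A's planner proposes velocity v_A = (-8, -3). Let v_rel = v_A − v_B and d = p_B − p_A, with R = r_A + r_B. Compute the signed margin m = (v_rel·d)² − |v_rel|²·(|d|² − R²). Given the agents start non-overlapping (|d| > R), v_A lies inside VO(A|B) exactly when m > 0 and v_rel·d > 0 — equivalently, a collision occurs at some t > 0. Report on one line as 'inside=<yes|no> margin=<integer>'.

d = (24, -12),  |d|² = 720;  R = 7+4 = 11,  c = 720−11² = 599
v_rel = (-9, -4),  |v_rel|² = 97;  v_rel·d = (-9)·(24) + (-4)·(-12) = -168
97·t² + 336·t + 599 = 0  ⇒  m = (-168)² − 97·599 = -29879
m = -29879 < 0,  v_rel·d = -168 < 0  ⇒  outside

inside=no margin=-29879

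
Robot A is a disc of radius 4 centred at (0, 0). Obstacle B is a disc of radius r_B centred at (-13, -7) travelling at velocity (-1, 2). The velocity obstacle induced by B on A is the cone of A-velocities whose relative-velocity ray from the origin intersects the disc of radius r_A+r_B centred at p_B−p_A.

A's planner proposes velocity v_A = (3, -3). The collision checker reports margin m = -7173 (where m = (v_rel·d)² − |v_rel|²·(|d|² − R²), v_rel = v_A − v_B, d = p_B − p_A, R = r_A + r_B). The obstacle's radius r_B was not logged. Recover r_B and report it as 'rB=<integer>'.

m = -7173
d = (-13, -7);  v_rel = (4, -5),  |v_rel|² = 41
v_rel×d = (4)·(-7) − (-5)·(-13) = -93
since m = R²·41 − (-93)²:  R² = (8649 + -7173) / 41 = 36
R = √36 = 6  ⇒  r_B = 6 − 4 = 2

rB=2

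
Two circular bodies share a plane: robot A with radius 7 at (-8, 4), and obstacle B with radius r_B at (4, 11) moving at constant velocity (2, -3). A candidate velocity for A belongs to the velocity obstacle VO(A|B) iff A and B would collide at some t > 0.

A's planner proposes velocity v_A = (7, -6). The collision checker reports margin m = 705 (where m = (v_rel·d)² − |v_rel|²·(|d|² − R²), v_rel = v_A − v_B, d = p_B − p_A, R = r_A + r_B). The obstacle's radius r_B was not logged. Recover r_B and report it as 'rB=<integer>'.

m = 705
d = (12, 7);  v_rel = (5, -3),  |v_rel|² = 34
v_rel×d = (5)·(7) − (-3)·(12) = 71
since m = R²·34 − 71²:  R² = (5041 + 705) / 34 = 169
R = √169 = 13  ⇒  r_B = 13 − 7 = 6

rB=6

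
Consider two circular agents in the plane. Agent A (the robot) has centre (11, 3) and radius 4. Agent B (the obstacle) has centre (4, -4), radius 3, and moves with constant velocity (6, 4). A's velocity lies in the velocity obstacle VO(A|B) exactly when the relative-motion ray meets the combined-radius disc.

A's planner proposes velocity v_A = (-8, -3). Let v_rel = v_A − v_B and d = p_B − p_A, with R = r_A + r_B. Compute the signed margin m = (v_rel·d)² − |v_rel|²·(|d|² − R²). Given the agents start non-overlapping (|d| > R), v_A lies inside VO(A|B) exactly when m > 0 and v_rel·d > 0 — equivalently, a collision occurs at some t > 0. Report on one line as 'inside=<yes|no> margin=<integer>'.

d = (-7, -7),  |d|² = 98;  R = 4+3 = 7,  c = 98−7² = 49
v_rel = (-14, -7),  |v_rel|² = 245;  v_rel·d = (-14)·(-7) + (-7)·(-7) = 147
245·t² − 294·t + 49 = 0  ⇒  m = 147² − 245·49 = 9604
m = 9604 > 0,  v_rel·d = 147 > 0  ⇒  inside

inside=yes margin=9604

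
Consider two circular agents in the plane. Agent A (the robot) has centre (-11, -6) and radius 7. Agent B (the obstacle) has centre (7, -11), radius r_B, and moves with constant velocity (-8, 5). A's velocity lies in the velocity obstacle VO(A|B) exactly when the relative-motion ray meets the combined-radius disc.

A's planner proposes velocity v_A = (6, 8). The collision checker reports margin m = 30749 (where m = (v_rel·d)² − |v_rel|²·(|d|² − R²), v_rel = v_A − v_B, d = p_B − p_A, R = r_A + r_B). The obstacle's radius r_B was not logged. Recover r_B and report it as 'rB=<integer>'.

m = 30749
d = (18, -5);  v_rel = (14, 3),  |v_rel|² = 205
v_rel×d = (14)·(-5) − (3)·(18) = -124
since m = R²·205 − (-124)²:  R² = (15376 + 30749) / 205 = 225
R = √225 = 15  ⇒  r_B = 15 − 7 = 8

rB=8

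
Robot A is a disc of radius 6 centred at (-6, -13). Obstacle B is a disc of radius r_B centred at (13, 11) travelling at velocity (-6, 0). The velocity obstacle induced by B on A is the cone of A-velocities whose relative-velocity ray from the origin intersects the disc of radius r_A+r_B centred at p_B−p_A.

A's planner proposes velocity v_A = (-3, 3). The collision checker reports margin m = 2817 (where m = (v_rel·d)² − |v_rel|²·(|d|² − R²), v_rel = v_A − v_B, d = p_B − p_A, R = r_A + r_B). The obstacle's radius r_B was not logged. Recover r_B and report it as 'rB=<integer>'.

m = 2817
d = (19, 24);  v_rel = (3, 3),  |v_rel|² = 18
v_rel×d = (3)·(24) − (3)·(19) = 15
since m = R²·18 − 15²:  R² = (225 + 2817) / 18 = 169
R = √169 = 13  ⇒  r_B = 13 − 6 = 7

rB=7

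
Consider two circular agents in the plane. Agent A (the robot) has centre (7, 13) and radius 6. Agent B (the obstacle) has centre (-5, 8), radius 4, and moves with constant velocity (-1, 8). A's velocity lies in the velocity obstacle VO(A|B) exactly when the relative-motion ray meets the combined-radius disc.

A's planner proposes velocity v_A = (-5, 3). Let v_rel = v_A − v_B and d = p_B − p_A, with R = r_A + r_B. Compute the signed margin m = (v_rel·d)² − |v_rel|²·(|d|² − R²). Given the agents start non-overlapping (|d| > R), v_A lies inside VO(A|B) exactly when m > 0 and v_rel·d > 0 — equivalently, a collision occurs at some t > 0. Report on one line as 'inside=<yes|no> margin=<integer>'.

d = (-12, -5),  |d|² = 169;  R = 6+4 = 10,  c = 169−10² = 69
v_rel = (-4, -5),  |v_rel|² = 41;  v_rel·d = (-4)·(-12) + (-5)·(-5) = 73
41·t² − 146·t + 69 = 0  ⇒  m = 73² − 41·69 = 2500
m = 2500 > 0,  v_rel·d = 73 > 0  ⇒  inside

inside=yes margin=2500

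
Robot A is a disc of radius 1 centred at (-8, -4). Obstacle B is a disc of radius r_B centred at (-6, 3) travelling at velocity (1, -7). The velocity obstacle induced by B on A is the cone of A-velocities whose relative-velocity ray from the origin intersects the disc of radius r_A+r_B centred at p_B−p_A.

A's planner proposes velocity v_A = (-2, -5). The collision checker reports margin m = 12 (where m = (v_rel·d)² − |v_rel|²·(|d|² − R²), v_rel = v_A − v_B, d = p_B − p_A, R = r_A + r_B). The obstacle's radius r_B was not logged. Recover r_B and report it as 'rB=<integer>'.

m = 12
d = (2, 7);  v_rel = (-3, 2),  |v_rel|² = 13
v_rel×d = (-3)·(7) − (2)·(2) = -25
since m = R²·13 − (-25)²:  R² = (625 + 12) / 13 = 49
R = √49 = 7  ⇒  r_B = 7 − 1 = 6

rB=6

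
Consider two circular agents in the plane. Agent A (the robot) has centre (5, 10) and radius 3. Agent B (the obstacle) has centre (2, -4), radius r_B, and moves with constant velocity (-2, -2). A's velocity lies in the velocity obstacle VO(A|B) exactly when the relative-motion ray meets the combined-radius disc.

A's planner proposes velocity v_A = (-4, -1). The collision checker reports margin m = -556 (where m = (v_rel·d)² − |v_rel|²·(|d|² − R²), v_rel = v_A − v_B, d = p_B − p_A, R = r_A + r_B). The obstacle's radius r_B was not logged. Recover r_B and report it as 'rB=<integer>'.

m = -556
d = (-3, -14);  v_rel = (-2, 1),  |v_rel|² = 5
v_rel×d = (-2)·(-14) − (1)·(-3) = 31
since m = R²·5 − 31²:  R² = (961 + -556) / 5 = 81
R = √81 = 9  ⇒  r_B = 9 − 3 = 6

rB=6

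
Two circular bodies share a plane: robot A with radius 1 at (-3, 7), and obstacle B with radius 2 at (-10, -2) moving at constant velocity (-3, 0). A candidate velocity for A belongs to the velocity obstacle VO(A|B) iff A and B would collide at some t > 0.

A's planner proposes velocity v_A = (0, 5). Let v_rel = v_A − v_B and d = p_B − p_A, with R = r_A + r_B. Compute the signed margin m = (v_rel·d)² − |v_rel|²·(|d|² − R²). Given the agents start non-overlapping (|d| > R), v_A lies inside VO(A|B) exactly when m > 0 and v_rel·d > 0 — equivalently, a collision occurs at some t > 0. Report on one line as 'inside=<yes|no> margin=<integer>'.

d = (-7, -9),  |d|² = 130;  R = 1+2 = 3,  c = 130−3² = 121
v_rel = (3, 5),  |v_rel|² = 34;  v_rel·d = (3)·(-7) + (5)·(-9) = -66
34·t² + 132·t + 121 = 0  ⇒  m = (-66)² − 34·121 = 242
m = 242 > 0,  v_rel·d = -66 < 0  ⇒  outside

inside=no margin=242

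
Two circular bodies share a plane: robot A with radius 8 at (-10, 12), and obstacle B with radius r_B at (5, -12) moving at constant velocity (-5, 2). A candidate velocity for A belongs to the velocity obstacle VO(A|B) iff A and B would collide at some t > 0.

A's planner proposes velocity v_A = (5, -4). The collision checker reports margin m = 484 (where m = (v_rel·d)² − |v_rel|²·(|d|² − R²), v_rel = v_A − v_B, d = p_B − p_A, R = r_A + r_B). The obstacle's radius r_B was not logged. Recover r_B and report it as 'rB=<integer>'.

m = 484
d = (15, -24);  v_rel = (10, -6),  |v_rel|² = 136
v_rel×d = (10)·(-24) − (-6)·(15) = -150
since m = R²·136 − (-150)²:  R² = (22500 + 484) / 136 = 169
R = √169 = 13  ⇒  r_B = 13 − 8 = 5

rB=5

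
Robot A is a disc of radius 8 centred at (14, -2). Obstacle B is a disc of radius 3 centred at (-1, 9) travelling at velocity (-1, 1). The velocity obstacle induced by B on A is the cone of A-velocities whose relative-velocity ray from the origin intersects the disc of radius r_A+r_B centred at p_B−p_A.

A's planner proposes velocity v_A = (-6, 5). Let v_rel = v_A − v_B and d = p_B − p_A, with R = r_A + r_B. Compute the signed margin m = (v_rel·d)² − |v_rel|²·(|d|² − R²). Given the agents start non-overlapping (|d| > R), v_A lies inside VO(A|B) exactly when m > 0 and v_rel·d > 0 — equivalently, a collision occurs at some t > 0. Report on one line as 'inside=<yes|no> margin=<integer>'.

d = (-15, 11),  |d|² = 346;  R = 8+3 = 11,  c = 346−11² = 225
v_rel = (-5, 4),  |v_rel|² = 41;  v_rel·d = (-5)·(-15) + (4)·(11) = 119
41·t² − 238·t + 225 = 0  ⇒  m = 119² − 41·225 = 4936
m = 4936 > 0,  v_rel·d = 119 > 0  ⇒  inside

inside=yes margin=4936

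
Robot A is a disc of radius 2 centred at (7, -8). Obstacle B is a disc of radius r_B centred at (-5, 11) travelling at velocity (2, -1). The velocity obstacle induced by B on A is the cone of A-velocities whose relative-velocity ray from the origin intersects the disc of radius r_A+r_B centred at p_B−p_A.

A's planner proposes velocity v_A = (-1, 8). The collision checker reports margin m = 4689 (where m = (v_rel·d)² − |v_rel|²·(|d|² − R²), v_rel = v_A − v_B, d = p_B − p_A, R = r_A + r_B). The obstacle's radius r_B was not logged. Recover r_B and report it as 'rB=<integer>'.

m = 4689
d = (-12, 19);  v_rel = (-3, 9),  |v_rel|² = 90
v_rel×d = (-3)·(19) − (9)·(-12) = 51
since m = R²·90 − 51²:  R² = (2601 + 4689) / 90 = 81
R = √81 = 9  ⇒  r_B = 9 − 2 = 7

rB=7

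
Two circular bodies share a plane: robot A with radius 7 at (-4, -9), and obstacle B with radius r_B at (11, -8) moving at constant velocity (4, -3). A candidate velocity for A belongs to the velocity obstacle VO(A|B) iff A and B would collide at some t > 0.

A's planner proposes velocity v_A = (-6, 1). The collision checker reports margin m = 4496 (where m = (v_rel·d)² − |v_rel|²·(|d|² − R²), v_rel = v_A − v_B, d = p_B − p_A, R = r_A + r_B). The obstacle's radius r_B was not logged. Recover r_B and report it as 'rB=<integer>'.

m = 4496
d = (15, 1);  v_rel = (-10, 4),  |v_rel|² = 116
v_rel×d = (-10)·(1) − (4)·(15) = -70
since m = R²·116 − (-70)²:  R² = (4900 + 4496) / 116 = 81
R = √81 = 9  ⇒  r_B = 9 − 7 = 2

rB=2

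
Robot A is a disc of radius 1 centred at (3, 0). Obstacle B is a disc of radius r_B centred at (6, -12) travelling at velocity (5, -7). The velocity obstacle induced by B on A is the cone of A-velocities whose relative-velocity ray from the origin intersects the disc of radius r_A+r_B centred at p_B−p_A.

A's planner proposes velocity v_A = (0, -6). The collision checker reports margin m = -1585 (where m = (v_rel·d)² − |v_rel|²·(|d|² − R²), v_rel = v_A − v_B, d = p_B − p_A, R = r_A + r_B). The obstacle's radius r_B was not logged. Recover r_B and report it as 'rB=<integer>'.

m = -1585
d = (3, -12);  v_rel = (-5, 1),  |v_rel|² = 26
v_rel×d = (-5)·(-12) − (1)·(3) = 57
since m = R²·26 − 57²:  R² = (3249 + -1585) / 26 = 64
R = √64 = 8  ⇒  r_B = 8 − 1 = 7

rB=7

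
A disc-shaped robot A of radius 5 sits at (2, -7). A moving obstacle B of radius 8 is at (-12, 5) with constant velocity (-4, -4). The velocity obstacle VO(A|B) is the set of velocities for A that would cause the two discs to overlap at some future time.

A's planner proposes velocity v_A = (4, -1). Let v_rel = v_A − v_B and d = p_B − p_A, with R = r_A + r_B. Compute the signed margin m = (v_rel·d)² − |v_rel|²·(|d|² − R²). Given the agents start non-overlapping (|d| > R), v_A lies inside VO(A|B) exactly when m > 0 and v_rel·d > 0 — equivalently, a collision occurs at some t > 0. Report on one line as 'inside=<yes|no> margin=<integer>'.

d = (-14, 12),  |d|² = 340;  R = 5+8 = 13,  c = 340−13² = 171
v_rel = (8, 3),  |v_rel|² = 73;  v_rel·d = (8)·(-14) + (3)·(12) = -76
73·t² + 152·t + 171 = 0  ⇒  m = (-76)² − 73·171 = -6707
m = -6707 < 0,  v_rel·d = -76 < 0  ⇒  outside

inside=no margin=-6707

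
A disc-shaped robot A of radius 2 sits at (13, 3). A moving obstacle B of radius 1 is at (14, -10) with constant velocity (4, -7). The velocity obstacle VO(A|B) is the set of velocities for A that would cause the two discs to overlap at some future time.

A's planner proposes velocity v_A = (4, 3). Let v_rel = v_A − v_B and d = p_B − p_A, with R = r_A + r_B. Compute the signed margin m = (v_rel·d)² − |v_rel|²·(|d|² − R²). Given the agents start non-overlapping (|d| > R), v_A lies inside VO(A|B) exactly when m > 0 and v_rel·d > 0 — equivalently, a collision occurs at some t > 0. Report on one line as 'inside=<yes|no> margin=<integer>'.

d = (1, -13),  |d|² = 170;  R = 2+1 = 3,  c = 170−3² = 161
v_rel = (0, 10),  |v_rel|² = 100;  v_rel·d = (0)·(1) + (10)·(-13) = -130
100·t² + 260·t + 161 = 0  ⇒  m = (-130)² − 100·161 = 800
m = 800 > 0,  v_rel·d = -130 < 0  ⇒  outside

inside=no margin=800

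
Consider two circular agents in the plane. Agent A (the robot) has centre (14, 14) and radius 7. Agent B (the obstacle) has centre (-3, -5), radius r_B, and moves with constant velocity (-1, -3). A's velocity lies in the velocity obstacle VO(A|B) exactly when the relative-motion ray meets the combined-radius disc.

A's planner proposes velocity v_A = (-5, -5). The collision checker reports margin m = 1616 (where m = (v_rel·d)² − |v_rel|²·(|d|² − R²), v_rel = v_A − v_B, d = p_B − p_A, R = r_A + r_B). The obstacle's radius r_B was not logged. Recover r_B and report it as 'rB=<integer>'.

m = 1616
d = (-17, -19);  v_rel = (-4, -2),  |v_rel|² = 20
v_rel×d = (-4)·(-19) − (-2)·(-17) = 42
since m = R²·20 − 42²:  R² = (1764 + 1616) / 20 = 169
R = √169 = 13  ⇒  r_B = 13 − 7 = 6

rB=6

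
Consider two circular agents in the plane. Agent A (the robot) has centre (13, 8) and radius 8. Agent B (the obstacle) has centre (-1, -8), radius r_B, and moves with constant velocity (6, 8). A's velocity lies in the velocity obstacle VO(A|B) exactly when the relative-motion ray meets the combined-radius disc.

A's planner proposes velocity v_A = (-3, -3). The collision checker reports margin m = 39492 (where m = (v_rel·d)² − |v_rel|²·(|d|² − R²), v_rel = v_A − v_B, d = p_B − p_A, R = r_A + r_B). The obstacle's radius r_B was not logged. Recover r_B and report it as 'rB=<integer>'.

m = 39492
d = (-14, -16);  v_rel = (-9, -11),  |v_rel|² = 202
v_rel×d = (-9)·(-16) − (-11)·(-14) = -10
since m = R²·202 − (-10)²:  R² = (100 + 39492) / 202 = 196
R = √196 = 14  ⇒  r_B = 14 − 8 = 6

rB=6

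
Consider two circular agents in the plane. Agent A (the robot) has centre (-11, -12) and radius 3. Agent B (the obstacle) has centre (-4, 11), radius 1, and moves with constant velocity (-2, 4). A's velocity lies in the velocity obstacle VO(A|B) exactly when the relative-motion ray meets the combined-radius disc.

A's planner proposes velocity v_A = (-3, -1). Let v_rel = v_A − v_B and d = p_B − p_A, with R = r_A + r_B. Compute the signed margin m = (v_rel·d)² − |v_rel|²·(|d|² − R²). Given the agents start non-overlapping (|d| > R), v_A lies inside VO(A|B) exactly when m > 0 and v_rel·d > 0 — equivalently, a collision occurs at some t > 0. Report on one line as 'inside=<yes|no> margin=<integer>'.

d = (7, 23),  |d|² = 578;  R = 3+1 = 4,  c = 578−4² = 562
v_rel = (-1, -5),  |v_rel|² = 26;  v_rel·d = (-1)·(7) + (-5)·(23) = -122
26·t² + 244·t + 562 = 0  ⇒  m = (-122)² − 26·562 = 272
m = 272 > 0,  v_rel·d = -122 < 0  ⇒  outside

inside=no margin=272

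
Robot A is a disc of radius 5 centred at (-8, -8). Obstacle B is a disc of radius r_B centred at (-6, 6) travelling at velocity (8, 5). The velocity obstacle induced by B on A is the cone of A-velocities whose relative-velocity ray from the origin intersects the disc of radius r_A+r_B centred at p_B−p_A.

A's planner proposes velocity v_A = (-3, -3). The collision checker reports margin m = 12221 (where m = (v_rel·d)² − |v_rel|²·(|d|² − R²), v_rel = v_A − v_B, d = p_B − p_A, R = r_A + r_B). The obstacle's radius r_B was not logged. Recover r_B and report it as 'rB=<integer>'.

m = 12221
d = (2, 14);  v_rel = (-11, -8),  |v_rel|² = 185
v_rel×d = (-11)·(14) − (-8)·(2) = -138
since m = R²·185 − (-138)²:  R² = (19044 + 12221) / 185 = 169
R = √169 = 13  ⇒  r_B = 13 − 5 = 8

rB=8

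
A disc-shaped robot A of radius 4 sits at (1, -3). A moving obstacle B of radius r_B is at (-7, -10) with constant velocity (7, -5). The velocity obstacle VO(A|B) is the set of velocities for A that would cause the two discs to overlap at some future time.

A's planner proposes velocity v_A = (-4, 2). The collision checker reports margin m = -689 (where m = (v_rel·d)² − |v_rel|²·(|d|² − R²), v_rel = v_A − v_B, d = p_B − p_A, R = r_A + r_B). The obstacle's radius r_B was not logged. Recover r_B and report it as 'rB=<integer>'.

m = -689
d = (-8, -7);  v_rel = (-11, 7),  |v_rel|² = 170
v_rel×d = (-11)·(-7) − (7)·(-8) = 133
since m = R²·170 − 133²:  R² = (17689 + -689) / 170 = 100
R = √100 = 10  ⇒  r_B = 10 − 4 = 6

rB=6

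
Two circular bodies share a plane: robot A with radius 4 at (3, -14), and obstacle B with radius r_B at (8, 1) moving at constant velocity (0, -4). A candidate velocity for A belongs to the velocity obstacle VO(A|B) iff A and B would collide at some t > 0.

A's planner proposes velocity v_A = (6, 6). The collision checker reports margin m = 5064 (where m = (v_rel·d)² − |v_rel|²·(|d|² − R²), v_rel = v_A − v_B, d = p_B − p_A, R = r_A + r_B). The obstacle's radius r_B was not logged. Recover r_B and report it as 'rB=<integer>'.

m = 5064
d = (5, 15);  v_rel = (6, 10),  |v_rel|² = 136
v_rel×d = (6)·(15) − (10)·(5) = 40
since m = R²·136 − 40²:  R² = (1600 + 5064) / 136 = 49
R = √49 = 7  ⇒  r_B = 7 − 4 = 3

rB=3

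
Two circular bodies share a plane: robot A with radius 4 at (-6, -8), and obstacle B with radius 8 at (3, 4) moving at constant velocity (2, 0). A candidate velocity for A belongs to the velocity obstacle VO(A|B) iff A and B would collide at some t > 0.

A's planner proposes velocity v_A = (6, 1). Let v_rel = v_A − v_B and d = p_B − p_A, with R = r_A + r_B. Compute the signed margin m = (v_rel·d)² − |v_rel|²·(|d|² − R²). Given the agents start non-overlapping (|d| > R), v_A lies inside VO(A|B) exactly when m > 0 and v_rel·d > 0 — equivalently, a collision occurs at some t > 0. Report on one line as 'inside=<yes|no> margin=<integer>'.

d = (9, 12),  |d|² = 225;  R = 4+8 = 12,  c = 225−12² = 81
v_rel = (4, 1),  |v_rel|² = 17;  v_rel·d = (4)·(9) + (1)·(12) = 48
17·t² − 96·t + 81 = 0  ⇒  m = 48² − 17·81 = 927
m = 927 > 0,  v_rel·d = 48 > 0  ⇒  inside

inside=yes margin=927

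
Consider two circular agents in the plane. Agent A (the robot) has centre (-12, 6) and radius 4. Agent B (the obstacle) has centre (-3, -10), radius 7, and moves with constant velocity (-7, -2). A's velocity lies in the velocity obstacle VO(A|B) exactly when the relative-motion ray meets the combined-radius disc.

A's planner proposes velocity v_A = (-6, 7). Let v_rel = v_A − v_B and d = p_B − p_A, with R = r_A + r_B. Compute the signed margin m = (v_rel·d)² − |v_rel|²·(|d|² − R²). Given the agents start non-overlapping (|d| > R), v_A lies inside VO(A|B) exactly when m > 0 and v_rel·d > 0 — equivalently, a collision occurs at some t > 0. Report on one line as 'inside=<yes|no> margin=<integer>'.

d = (9, -16),  |d|² = 337;  R = 4+7 = 11,  c = 337−11² = 216
v_rel = (1, 9),  |v_rel|² = 82;  v_rel·d = (1)·(9) + (9)·(-16) = -135
82·t² + 270·t + 216 = 0  ⇒  m = (-135)² − 82·216 = 513
m = 513 > 0,  v_rel·d = -135 < 0  ⇒  outside

inside=no margin=513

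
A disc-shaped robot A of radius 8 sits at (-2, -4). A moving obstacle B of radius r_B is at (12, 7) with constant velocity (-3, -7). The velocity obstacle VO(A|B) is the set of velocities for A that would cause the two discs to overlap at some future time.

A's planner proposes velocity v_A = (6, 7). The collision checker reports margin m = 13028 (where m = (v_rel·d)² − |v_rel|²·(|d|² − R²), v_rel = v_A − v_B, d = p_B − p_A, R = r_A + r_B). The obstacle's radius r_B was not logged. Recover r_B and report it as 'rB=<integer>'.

m = 13028
d = (14, 11);  v_rel = (9, 14),  |v_rel|² = 277
v_rel×d = (9)·(11) − (14)·(14) = -97
since m = R²·277 − (-97)²:  R² = (9409 + 13028) / 277 = 81
R = √81 = 9  ⇒  r_B = 9 − 8 = 1

rB=1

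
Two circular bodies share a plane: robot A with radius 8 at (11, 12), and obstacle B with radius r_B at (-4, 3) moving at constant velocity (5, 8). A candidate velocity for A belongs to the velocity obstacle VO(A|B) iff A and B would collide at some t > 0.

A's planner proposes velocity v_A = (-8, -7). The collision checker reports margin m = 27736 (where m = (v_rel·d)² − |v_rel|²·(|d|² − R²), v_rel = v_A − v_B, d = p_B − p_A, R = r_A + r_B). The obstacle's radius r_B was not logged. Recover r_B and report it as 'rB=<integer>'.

m = 27736
d = (-15, -9);  v_rel = (-13, -15),  |v_rel|² = 394
v_rel×d = (-13)·(-9) − (-15)·(-15) = -108
since m = R²·394 − (-108)²:  R² = (11664 + 27736) / 394 = 100
R = √100 = 10  ⇒  r_B = 10 − 8 = 2

rB=2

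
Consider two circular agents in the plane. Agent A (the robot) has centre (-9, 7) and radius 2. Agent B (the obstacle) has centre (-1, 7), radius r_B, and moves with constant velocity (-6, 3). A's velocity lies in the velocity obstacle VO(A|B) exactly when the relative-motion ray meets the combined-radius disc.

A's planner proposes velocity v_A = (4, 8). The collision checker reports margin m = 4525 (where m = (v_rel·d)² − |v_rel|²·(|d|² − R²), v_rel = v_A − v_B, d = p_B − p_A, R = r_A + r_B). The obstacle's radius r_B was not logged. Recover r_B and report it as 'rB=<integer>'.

m = 4525
d = (8, 0);  v_rel = (10, 5),  |v_rel|² = 125
v_rel×d = (10)·(0) − (5)·(8) = -40
since m = R²·125 − (-40)²:  R² = (1600 + 4525) / 125 = 49
R = √49 = 7  ⇒  r_B = 7 − 2 = 5

rB=5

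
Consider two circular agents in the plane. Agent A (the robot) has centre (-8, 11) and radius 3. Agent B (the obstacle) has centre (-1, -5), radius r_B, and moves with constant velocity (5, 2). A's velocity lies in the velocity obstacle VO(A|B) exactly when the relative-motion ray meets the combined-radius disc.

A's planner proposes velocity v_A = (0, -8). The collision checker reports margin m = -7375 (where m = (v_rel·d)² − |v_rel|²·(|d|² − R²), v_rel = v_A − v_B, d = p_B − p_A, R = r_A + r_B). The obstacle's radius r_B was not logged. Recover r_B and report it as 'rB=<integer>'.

m = -7375
d = (7, -16);  v_rel = (-5, -10),  |v_rel|² = 125
v_rel×d = (-5)·(-16) − (-10)·(7) = 150
since m = R²·125 − 150²:  R² = (22500 + -7375) / 125 = 121
R = √121 = 11  ⇒  r_B = 11 − 3 = 8

rB=8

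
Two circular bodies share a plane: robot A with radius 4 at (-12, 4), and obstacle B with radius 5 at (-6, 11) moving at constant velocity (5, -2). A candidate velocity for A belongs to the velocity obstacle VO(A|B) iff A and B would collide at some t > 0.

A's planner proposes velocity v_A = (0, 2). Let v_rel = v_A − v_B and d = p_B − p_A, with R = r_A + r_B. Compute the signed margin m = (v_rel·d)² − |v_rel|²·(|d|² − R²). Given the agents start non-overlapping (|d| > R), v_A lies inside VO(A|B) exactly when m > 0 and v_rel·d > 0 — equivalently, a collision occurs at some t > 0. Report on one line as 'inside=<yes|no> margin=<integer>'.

d = (6, 7),  |d|² = 85;  R = 4+5 = 9,  c = 85−9² = 4
v_rel = (-5, 4),  |v_rel|² = 41;  v_rel·d = (-5)·(6) + (4)·(7) = -2
41·t² + 4·t + 4 = 0  ⇒  m = (-2)² − 41·4 = -160
m = -160 < 0,  v_rel·d = -2 < 0  ⇒  outside

inside=no margin=-160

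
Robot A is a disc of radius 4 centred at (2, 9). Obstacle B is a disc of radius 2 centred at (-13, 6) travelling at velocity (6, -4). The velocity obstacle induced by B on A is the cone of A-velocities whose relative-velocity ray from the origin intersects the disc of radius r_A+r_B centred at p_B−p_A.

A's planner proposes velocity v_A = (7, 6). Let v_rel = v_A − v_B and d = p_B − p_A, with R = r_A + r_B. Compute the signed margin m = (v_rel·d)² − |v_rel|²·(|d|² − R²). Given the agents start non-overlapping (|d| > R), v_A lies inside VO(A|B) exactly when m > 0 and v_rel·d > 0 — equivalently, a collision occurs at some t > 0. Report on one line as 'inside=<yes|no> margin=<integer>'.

d = (-15, -3),  |d|² = 234;  R = 4+2 = 6,  c = 234−6² = 198
v_rel = (1, 10),  |v_rel|² = 101;  v_rel·d = (1)·(-15) + (10)·(-3) = -45
101·t² + 90·t + 198 = 0  ⇒  m = (-45)² − 101·198 = -17973
m = -17973 < 0,  v_rel·d = -45 < 0  ⇒  outside

inside=no margin=-17973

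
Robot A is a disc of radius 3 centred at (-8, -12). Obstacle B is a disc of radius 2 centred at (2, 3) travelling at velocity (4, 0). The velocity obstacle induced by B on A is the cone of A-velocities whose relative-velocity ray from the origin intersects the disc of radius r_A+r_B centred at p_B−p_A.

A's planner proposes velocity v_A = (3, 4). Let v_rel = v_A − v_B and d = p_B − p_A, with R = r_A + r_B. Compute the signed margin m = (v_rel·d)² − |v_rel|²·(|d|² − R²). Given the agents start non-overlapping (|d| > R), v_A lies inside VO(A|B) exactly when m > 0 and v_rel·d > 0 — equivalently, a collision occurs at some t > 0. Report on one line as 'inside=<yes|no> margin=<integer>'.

d = (10, 15),  |d|² = 325;  R = 3+2 = 5,  c = 325−5² = 300
v_rel = (-1, 4),  |v_rel|² = 17;  v_rel·d = (-1)·(10) + (4)·(15) = 50
17·t² − 100·t + 300 = 0  ⇒  m = 50² − 17·300 = -2600
m = -2600 < 0,  v_rel·d = 50 > 0  ⇒  outside

inside=no margin=-2600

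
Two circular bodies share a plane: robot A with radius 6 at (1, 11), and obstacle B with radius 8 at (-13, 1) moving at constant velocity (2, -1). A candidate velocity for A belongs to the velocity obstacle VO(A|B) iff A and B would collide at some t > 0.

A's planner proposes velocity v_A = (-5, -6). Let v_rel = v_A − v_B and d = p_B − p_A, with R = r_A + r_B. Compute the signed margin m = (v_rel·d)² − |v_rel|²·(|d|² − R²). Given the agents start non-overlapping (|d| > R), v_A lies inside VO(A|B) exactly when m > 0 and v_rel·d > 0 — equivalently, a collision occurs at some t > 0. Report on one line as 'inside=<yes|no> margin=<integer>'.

d = (-14, -10),  |d|² = 296;  R = 6+8 = 14,  c = 296−14² = 100
v_rel = (-7, -5),  |v_rel|² = 74;  v_rel·d = (-7)·(-14) + (-5)·(-10) = 148
74·t² − 296·t + 100 = 0  ⇒  m = 148² − 74·100 = 14504
m = 14504 > 0,  v_rel·d = 148 > 0  ⇒  inside

inside=yes margin=14504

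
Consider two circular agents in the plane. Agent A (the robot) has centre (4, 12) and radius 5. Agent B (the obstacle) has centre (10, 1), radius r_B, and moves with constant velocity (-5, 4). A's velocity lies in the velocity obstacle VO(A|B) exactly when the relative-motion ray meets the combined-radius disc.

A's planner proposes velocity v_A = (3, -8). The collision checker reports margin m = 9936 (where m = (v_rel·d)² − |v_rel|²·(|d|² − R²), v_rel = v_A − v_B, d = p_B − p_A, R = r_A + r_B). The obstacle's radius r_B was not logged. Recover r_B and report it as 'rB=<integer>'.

m = 9936
d = (6, -11);  v_rel = (8, -12),  |v_rel|² = 208
v_rel×d = (8)·(-11) − (-12)·(6) = -16
since m = R²·208 − (-16)²:  R² = (256 + 9936) / 208 = 49
R = √49 = 7  ⇒  r_B = 7 − 5 = 2

rB=2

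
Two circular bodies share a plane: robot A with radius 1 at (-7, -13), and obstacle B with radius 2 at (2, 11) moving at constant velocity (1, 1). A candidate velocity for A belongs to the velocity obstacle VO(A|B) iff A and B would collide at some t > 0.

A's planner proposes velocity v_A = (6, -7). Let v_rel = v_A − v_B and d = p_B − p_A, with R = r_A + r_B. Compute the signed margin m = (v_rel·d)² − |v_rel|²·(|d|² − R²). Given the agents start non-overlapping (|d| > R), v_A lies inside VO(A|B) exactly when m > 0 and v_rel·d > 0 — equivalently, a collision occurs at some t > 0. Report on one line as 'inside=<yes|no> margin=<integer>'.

d = (9, 24),  |d|² = 657;  R = 1+2 = 3,  c = 657−3² = 648
v_rel = (5, -8),  |v_rel|² = 89;  v_rel·d = (5)·(9) + (-8)·(24) = -147
89·t² + 294·t + 648 = 0  ⇒  m = (-147)² − 89·648 = -36063
m = -36063 < 0,  v_rel·d = -147 < 0  ⇒  outside

inside=no margin=-36063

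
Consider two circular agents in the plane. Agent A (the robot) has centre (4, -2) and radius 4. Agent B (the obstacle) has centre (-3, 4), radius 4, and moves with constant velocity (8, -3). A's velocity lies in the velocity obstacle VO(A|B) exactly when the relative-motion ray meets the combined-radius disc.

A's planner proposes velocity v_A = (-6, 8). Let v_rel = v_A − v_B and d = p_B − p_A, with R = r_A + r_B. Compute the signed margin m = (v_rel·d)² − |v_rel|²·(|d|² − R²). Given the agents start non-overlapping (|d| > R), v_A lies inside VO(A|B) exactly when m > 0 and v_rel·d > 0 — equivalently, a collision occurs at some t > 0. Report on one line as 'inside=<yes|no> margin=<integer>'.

d = (-7, 6),  |d|² = 85;  R = 4+4 = 8,  c = 85−8² = 21
v_rel = (-14, 11),  |v_rel|² = 317;  v_rel·d = (-14)·(-7) + (11)·(6) = 164
317·t² − 328·t + 21 = 0  ⇒  m = 164² − 317·21 = 20239
m = 20239 > 0,  v_rel·d = 164 > 0  ⇒  inside

inside=yes margin=20239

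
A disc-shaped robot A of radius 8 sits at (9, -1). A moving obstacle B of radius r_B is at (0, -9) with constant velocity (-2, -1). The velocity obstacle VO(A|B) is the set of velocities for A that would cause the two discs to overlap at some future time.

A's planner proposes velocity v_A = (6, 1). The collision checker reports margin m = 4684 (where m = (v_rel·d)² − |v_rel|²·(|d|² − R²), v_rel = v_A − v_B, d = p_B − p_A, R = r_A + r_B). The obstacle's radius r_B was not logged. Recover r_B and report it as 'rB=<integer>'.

m = 4684
d = (-9, -8);  v_rel = (8, 2),  |v_rel|² = 68
v_rel×d = (8)·(-8) − (2)·(-9) = -46
since m = R²·68 − (-46)²:  R² = (2116 + 4684) / 68 = 100
R = √100 = 10  ⇒  r_B = 10 − 8 = 2

rB=2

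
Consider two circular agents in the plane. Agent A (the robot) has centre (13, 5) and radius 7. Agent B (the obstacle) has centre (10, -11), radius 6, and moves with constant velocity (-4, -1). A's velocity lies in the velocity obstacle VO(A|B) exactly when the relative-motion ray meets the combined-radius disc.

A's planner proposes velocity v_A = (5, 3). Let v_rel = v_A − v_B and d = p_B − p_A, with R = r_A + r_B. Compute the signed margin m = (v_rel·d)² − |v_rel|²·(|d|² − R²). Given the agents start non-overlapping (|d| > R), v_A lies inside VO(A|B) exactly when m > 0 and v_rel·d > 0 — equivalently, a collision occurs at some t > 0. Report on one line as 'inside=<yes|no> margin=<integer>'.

d = (-3, -16),  |d|² = 265;  R = 7+6 = 13,  c = 265−13² = 96
v_rel = (9, 4),  |v_rel|² = 97;  v_rel·d = (9)·(-3) + (4)·(-16) = -91
97·t² + 182·t + 96 = 0  ⇒  m = (-91)² − 97·96 = -1031
m = -1031 < 0,  v_rel·d = -91 < 0  ⇒  outside

inside=no margin=-1031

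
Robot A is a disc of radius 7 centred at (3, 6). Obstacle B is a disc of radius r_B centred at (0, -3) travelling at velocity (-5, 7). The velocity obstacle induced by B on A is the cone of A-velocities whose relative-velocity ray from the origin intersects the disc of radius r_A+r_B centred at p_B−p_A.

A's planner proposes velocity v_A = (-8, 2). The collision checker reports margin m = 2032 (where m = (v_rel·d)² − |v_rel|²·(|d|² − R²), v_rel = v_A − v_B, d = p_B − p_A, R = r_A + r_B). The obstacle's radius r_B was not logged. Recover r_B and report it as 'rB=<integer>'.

m = 2032
d = (-3, -9);  v_rel = (-3, -5),  |v_rel|² = 34
v_rel×d = (-3)·(-9) − (-5)·(-3) = 12
since m = R²·34 − 12²:  R² = (144 + 2032) / 34 = 64
R = √64 = 8  ⇒  r_B = 8 − 7 = 1

rB=1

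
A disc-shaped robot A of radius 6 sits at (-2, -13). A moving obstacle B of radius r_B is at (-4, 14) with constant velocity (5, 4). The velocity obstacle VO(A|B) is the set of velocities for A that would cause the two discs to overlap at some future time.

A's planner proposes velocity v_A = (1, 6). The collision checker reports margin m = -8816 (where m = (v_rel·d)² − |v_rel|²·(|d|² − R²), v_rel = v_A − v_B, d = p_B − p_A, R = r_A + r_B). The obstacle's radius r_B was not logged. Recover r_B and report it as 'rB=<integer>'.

m = -8816
d = (-2, 27);  v_rel = (-4, 2),  |v_rel|² = 20
v_rel×d = (-4)·(27) − (2)·(-2) = -104
since m = R²·20 − (-104)²:  R² = (10816 + -8816) / 20 = 100
R = √100 = 10  ⇒  r_B = 10 − 6 = 4

rB=4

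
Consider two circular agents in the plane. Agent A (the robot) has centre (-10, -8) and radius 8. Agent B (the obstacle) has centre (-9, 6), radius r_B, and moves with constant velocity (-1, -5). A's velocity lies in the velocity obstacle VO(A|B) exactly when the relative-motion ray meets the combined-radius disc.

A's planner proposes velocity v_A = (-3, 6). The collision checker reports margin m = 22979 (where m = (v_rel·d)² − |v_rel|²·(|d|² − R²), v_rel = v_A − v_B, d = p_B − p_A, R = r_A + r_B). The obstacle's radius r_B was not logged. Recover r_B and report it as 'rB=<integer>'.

m = 22979
d = (1, 14);  v_rel = (-2, 11),  |v_rel|² = 125
v_rel×d = (-2)·(14) − (11)·(1) = -39
since m = R²·125 − (-39)²:  R² = (1521 + 22979) / 125 = 196
R = √196 = 14  ⇒  r_B = 14 − 8 = 6

rB=6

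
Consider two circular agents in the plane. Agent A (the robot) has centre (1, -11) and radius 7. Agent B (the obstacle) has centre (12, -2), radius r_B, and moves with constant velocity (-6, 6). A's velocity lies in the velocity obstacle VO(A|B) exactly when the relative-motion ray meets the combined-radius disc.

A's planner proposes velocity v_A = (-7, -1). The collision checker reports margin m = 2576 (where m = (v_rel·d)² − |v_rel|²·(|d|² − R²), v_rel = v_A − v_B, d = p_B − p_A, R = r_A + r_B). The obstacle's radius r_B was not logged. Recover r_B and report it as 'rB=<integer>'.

m = 2576
d = (11, 9);  v_rel = (-1, -7),  |v_rel|² = 50
v_rel×d = (-1)·(9) − (-7)·(11) = 68
since m = R²·50 − 68²:  R² = (4624 + 2576) / 50 = 144
R = √144 = 12  ⇒  r_B = 12 − 7 = 5

rB=5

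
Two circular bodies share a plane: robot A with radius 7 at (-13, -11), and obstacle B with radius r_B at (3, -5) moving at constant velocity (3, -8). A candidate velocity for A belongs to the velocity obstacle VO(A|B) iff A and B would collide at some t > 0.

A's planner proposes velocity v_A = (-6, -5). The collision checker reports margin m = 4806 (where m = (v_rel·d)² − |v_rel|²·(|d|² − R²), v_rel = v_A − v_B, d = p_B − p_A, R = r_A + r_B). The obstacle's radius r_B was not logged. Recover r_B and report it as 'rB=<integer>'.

m = 4806
d = (16, 6);  v_rel = (-9, 3),  |v_rel|² = 90
v_rel×d = (-9)·(6) − (3)·(16) = -102
since m = R²·90 − (-102)²:  R² = (10404 + 4806) / 90 = 169
R = √169 = 13  ⇒  r_B = 13 − 7 = 6

rB=6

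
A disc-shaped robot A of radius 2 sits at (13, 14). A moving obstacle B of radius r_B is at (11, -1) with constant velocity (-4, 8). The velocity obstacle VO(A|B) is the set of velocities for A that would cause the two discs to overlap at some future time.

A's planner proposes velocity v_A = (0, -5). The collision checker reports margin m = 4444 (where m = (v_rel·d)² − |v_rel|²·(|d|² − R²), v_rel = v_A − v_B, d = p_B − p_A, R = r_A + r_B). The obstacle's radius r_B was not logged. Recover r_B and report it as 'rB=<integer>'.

m = 4444
d = (-2, -15);  v_rel = (4, -13),  |v_rel|² = 185
v_rel×d = (4)·(-15) − (-13)·(-2) = -86
since m = R²·185 − (-86)²:  R² = (7396 + 4444) / 185 = 64
R = √64 = 8  ⇒  r_B = 8 − 2 = 6

rB=6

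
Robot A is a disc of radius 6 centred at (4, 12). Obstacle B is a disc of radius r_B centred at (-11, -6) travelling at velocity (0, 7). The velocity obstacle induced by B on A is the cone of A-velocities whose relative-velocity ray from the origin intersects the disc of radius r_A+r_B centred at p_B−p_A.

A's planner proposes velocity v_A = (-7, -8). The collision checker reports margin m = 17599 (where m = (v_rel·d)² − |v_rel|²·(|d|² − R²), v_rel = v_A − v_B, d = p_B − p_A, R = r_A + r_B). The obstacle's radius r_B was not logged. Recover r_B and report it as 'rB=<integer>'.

m = 17599
d = (-15, -18);  v_rel = (-7, -15),  |v_rel|² = 274
v_rel×d = (-7)·(-18) − (-15)·(-15) = -99
since m = R²·274 − (-99)²:  R² = (9801 + 17599) / 274 = 100
R = √100 = 10  ⇒  r_B = 10 − 6 = 4

rB=4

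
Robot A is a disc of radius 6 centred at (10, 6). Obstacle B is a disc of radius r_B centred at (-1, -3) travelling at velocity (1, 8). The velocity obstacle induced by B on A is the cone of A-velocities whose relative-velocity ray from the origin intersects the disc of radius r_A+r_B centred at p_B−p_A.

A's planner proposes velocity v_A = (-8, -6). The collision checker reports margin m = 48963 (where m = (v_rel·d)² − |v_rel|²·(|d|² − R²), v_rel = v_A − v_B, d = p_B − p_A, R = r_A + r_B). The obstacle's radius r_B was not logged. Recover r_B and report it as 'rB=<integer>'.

m = 48963
d = (-11, -9);  v_rel = (-9, -14),  |v_rel|² = 277
v_rel×d = (-9)·(-9) − (-14)·(-11) = -73
since m = R²·277 − (-73)²:  R² = (5329 + 48963) / 277 = 196
R = √196 = 14  ⇒  r_B = 14 − 6 = 8

rB=8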